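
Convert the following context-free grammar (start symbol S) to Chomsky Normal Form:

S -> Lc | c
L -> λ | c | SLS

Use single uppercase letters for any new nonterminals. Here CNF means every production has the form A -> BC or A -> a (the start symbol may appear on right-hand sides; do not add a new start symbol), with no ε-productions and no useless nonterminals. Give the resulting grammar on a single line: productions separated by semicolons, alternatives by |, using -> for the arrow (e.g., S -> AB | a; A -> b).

Nullable: {L}; after ε-elimination: S -> c | Lc; L -> c | SS | SLS.
No unit productions to eliminate.
TERM: introduce A -> c and substitute in every rule of length ≥2.
BIN: L -> SLS becomes L -> SB, B -> LS.

S -> c | LA; A -> c; B -> LS; L -> c | SB | SS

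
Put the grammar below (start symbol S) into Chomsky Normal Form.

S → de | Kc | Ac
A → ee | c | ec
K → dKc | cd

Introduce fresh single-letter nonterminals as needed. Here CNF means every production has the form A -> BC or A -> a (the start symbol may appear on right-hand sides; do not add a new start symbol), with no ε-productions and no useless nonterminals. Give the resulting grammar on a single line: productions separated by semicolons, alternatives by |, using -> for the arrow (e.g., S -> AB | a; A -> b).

No ε-productions.
No unit productions to eliminate.
TERM: introduce C -> c, D -> d, B -> e and substitute in every rule of length ≥2.
BIN: K -> DKC becomes K -> DE, E -> KC.

S -> AC | DB | KC; A -> c | BB | BC; B -> e; C -> c; D -> d; E -> KC; K -> CD | DE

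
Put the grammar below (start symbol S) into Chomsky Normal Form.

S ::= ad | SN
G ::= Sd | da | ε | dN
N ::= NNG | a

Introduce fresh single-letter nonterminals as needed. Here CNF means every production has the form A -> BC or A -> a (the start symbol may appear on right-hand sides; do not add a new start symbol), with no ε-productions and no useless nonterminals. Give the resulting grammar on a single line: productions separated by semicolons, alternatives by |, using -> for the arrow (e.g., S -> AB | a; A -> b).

S -> BA | SN; A -> d; B -> a; C -> NG; G -> AB | AN | SA; N -> a | NC | NN

Nullable: {G}; after ε-elimination: S -> SN | ad; G -> Sd | dN | da; N -> a | NN | NNG.
No unit productions to eliminate.
TERM: introduce B -> a, A -> d and substitute in every rule of length ≥2.
BIN: N -> NNG becomes N -> NC, C -> NG.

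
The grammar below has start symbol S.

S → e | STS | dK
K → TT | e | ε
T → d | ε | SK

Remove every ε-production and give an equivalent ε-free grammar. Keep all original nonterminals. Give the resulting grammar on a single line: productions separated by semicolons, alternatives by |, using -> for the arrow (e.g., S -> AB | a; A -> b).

Nullable set: {K, T}.
S -> STS: T nullable, giving SS | STS.
S -> dK: K nullable, giving d | dK.
Drop K -> ε.
K -> TT: T, T nullable, giving T | TT.
Drop T -> ε.
T -> SK: K nullable, giving S | SK.
Unchanged (no nullable symbols): S -> e; K -> e; T -> d.

S -> d | e | SS | dK | STS; K -> T | e | TT; T -> S | d | SK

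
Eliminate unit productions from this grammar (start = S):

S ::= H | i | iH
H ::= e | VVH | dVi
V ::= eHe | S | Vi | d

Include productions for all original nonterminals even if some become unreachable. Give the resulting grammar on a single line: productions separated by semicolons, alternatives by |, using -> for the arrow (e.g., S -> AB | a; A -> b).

Unit productions: S->H, V->S.
Unit pairs (A ⇒* B via units): (S,H), (V,H), (V,S).
S: inherits non-unit rules of {H, S} → VVH | dVi | e | i | iH.
H: inherits non-unit rules of {H} → VVH | dVi | e.
V: inherits non-unit rules of {H, S, V} → VVH | Vi | d | dVi | e | eHe | i | iH.

S -> e | i | iH | VVH | dVi; H -> e | VVH | dVi; V -> d | e | i | Vi | iH | VVH | dVi | eHe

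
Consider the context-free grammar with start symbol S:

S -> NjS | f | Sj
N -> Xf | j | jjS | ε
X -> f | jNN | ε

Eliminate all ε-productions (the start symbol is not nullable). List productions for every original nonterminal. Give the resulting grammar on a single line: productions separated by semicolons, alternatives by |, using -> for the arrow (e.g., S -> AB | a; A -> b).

S -> f | Sj | jS | NjS; N -> f | j | Xf | jjS; X -> f | j | jN | jNN

Nullable set: {N, X}.
S -> NjS: N nullable, giving NjS | jS.
Drop N -> ε.
N -> Xf: X nullable, giving Xf | f.
Drop X -> ε.
X -> jNN: N, N nullable, giving j | jN | jNN.
Unchanged (no nullable symbols): S -> Sj; S -> f; N -> j; N -> jjS; X -> f.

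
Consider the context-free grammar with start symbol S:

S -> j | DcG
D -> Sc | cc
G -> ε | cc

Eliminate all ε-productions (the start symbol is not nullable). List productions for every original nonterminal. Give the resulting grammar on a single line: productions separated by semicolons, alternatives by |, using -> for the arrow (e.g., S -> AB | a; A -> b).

Nullable set: {G}.
S -> DcG: G nullable, giving Dc | DcG.
Drop G -> ε.
Unchanged (no nullable symbols): S -> j; D -> Sc; D -> cc; G -> cc.

S -> j | Dc | DcG; D -> Sc | cc; G -> cc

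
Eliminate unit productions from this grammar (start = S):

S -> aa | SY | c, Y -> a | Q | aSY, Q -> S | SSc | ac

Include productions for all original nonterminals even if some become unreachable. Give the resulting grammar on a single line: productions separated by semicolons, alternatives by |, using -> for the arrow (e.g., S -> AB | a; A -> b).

Unit productions: Q->S, Y->Q.
Unit pairs (A ⇒* B via units): (Q,S), (Y,Q), (Y,S).
S: inherits non-unit rules of {S} → SY | aa | c.
Q: inherits non-unit rules of {Q, S} → SSc | SY | aa | ac | c.
Y: inherits non-unit rules of {Q, S, Y} → SSc | SY | a | aSY | aa | ac | c.

S -> c | SY | aa; Q -> c | SY | aa | ac | SSc; Y -> a | c | SY | aa | ac | SSc | aSY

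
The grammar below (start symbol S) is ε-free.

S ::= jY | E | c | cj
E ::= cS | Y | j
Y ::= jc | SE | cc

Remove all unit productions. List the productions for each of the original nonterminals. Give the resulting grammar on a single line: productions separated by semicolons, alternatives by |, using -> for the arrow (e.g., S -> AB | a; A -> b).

S -> c | j | SE | cS | cc | cj | jY | jc; E -> j | SE | cS | cc | jc; Y -> SE | cc | jc

Unit productions: E->Y, S->E.
Unit pairs (A ⇒* B via units): (E,Y), (S,E), (S,Y).
S: inherits non-unit rules of {E, S, Y} → SE | c | cS | cc | cj | j | jY | jc.
E: inherits non-unit rules of {E, Y} → SE | cS | cc | j | jc.
Y: inherits non-unit rules of {Y} → SE | cc | jc.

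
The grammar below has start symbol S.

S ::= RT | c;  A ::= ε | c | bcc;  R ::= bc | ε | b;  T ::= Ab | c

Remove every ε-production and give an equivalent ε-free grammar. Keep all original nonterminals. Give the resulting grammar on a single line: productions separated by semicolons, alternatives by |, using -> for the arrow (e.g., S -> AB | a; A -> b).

S -> T | c | RT; A -> c | bcc; R -> b | bc; T -> b | c | Ab

Nullable set: {A, R}.
S -> RT: R nullable, giving RT | T.
Drop A -> ε.
Drop R -> ε.
T -> Ab: A nullable, giving Ab | b.
Unchanged (no nullable symbols): S -> c; A -> bcc; A -> c; R -> b; R -> bc; T -> c.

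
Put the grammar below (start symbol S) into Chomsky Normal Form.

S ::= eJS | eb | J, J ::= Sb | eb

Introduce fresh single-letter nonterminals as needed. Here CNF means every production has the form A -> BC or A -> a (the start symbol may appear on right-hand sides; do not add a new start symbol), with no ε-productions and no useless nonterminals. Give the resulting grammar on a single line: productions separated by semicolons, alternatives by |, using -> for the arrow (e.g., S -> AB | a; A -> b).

No ε-productions.
After unit-elimination: S -> Sb | eb | eJS; J -> Sb | eb.
TERM: introduce A -> b, B -> e and substitute in every rule of length ≥2.
BIN: S -> BJS becomes S -> BC, C -> JS.

S -> BA | BC | SA; A -> b; B -> e; C -> JS; J -> BA | SA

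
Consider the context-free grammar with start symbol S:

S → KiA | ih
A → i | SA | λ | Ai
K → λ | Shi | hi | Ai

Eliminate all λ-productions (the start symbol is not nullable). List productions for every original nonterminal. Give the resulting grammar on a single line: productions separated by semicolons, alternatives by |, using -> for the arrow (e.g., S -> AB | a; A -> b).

Nullable set: {A, K}.
S -> KiA: K, A nullable, giving Ki | KiA | i | iA.
Drop A -> λ.
A -> Ai: A nullable, giving Ai | i.
A -> SA: A nullable, giving S | SA.
Drop K -> λ.
K -> Ai: A nullable, giving Ai | i.
Unchanged (no nullable symbols): S -> ih; A -> i; K -> Shi; K -> hi.

S -> i | Ki | iA | ih | KiA; A -> S | i | Ai | SA; K -> i | Ai | hi | Shi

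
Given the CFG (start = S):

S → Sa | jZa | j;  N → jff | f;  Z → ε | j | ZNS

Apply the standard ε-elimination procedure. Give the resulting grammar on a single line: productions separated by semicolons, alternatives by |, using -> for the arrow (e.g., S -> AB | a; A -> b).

Nullable set: {Z}.
S -> jZa: Z nullable, giving jZa | ja.
Drop Z -> ε.
Z -> ZNS: Z nullable, giving NS | ZNS.
Unchanged (no nullable symbols): S -> Sa; S -> j; N -> f; N -> jff; Z -> j.

S -> j | Sa | ja | jZa; N -> f | jff; Z -> j | NS | ZNS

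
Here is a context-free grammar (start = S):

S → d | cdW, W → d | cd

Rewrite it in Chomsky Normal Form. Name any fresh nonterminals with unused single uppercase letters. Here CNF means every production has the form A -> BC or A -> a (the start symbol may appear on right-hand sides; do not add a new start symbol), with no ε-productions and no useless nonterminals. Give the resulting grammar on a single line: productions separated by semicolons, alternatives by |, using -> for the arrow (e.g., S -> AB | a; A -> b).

No ε-productions.
No unit productions to eliminate.
TERM: introduce A -> c, B -> d and substitute in every rule of length ≥2.
BIN: S -> ABW becomes S -> AC, C -> BW.

S -> d | AC; A -> c; B -> d; C -> BW; W -> d | AB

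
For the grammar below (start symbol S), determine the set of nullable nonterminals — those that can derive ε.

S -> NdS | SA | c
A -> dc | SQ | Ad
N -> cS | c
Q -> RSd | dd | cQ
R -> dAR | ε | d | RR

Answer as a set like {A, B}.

{R}

Directly nullable (have an ε-rule): {R}.
Not nullable: A, N, Q, S — each has a terminal in every rule's right-hand side or depends on a non-nullable symbol.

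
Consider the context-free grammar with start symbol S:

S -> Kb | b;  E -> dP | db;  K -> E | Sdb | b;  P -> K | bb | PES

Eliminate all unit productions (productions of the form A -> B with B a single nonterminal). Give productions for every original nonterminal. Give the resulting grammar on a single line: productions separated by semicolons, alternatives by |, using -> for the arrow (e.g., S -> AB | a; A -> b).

S -> b | Kb; E -> dP | db; K -> b | dP | db | Sdb; P -> b | bb | dP | db | PES | Sdb

Unit productions: K->E, P->K.
Unit pairs (A ⇒* B via units): (K,E), (P,E), (P,K).
S: inherits non-unit rules of {S} → Kb | b.
E: inherits non-unit rules of {E} → dP | db.
K: inherits non-unit rules of {E, K} → Sdb | b | dP | db.
P: inherits non-unit rules of {E, K, P} → PES | Sdb | b | bb | dP | db.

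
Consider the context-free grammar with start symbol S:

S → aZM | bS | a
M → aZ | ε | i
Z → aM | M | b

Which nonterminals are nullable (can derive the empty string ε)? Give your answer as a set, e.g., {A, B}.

{M, Z}

Directly nullable (have an ε-rule): {M}.
Z is nullable via Z -> M (every symbol on the right is already known nullable).
Not nullable: S — each has a terminal in every rule's right-hand side or depends on a non-nullable symbol.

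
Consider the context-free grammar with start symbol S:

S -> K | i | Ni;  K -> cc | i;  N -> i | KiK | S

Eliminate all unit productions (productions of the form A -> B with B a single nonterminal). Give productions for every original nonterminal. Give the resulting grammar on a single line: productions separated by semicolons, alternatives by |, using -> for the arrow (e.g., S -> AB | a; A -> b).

Unit productions: N->S, S->K.
Unit pairs (A ⇒* B via units): (N,K), (N,S), (S,K).
S: inherits non-unit rules of {K, S} → Ni | cc | i.
K: inherits non-unit rules of {K} → cc | i.
N: inherits non-unit rules of {K, N, S} → KiK | Ni | cc | i.

S -> i | Ni | cc; K -> i | cc; N -> i | Ni | cc | KiK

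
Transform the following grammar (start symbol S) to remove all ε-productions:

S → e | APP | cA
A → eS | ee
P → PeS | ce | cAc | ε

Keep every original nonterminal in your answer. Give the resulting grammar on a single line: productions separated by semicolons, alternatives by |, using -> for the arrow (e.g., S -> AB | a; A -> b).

S -> A | e | AP | cA | APP; A -> eS | ee; P -> ce | eS | PeS | cAc

Nullable set: {P}.
S -> APP: P, P nullable, giving A | AP | APP.
Drop P -> ε.
P -> PeS: P nullable, giving PeS | eS.
Unchanged (no nullable symbols): S -> cA; S -> e; A -> eS; A -> ee; P -> cAc; P -> ce.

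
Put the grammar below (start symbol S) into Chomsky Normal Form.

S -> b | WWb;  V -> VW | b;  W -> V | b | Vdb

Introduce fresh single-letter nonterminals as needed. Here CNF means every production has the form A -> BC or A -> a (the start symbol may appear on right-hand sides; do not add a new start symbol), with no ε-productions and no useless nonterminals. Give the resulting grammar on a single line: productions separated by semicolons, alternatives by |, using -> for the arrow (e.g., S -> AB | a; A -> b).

S -> b | WC; A -> b; B -> d; C -> WA; D -> BA; V -> b | VW; W -> b | VD | VW

No ε-productions.
After unit-elimination: S -> b | WWb; V -> b | VW; W -> b | VW | Vdb.
TERM: introduce A -> b, B -> d and substitute in every rule of length ≥2.
BIN: S -> WWA becomes S -> WC, C -> WA; W -> VBA becomes W -> VD, D -> BA.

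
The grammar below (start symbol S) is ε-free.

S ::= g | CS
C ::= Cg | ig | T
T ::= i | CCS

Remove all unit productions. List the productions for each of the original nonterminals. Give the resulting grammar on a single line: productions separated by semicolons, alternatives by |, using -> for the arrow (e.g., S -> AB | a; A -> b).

S -> g | CS; C -> i | Cg | ig | CCS; T -> i | CCS

Unit productions: C->T.
Unit pairs (A ⇒* B via units): (C,T).
S: inherits non-unit rules of {S} → CS | g.
C: inherits non-unit rules of {C, T} → CCS | Cg | i | ig.
T: inherits non-unit rules of {T} → CCS | i.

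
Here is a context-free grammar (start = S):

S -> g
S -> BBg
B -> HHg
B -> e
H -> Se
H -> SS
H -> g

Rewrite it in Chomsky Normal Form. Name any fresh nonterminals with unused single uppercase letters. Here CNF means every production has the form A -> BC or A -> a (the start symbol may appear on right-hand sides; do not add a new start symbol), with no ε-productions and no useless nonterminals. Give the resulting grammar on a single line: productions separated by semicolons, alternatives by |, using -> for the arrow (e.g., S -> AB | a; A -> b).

No ε-productions.
No unit productions to eliminate.
TERM: introduce C -> e, A -> g and substitute in every rule of length ≥2.
BIN: B -> HHA becomes B -> HD, D -> HA; S -> BBA becomes S -> BE, E -> BA.

S -> g | BE; A -> g; B -> e | HD; C -> e; D -> HA; E -> BA; H -> g | SC | SS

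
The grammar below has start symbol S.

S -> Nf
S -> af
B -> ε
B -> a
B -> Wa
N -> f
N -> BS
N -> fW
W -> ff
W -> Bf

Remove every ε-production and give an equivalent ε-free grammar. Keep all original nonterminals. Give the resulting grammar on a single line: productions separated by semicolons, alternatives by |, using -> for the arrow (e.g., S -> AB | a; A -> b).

Nullable set: {B}.
Drop B -> ε.
N -> BS: B nullable, giving BS | S.
W -> Bf: B nullable, giving Bf | f.
Unchanged (no nullable symbols): S -> Nf; S -> af; B -> Wa; B -> a; N -> f; N -> fW; W -> ff.

S -> Nf | af; B -> a | Wa; N -> S | f | BS | fW; W -> f | Bf | ff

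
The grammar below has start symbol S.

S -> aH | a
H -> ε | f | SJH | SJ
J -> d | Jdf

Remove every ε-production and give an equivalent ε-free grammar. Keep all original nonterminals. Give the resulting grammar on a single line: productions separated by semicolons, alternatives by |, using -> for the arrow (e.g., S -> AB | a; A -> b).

S -> a | aH; H -> f | SJ | SJH; J -> d | Jdf

Nullable set: {H}.
S -> aH: H nullable, giving a | aH.
Drop H -> ε.
H -> SJH: H nullable, giving SJ | SJH.
Unchanged (no nullable symbols): S -> a; H -> SJ; H -> f; J -> Jdf; J -> d.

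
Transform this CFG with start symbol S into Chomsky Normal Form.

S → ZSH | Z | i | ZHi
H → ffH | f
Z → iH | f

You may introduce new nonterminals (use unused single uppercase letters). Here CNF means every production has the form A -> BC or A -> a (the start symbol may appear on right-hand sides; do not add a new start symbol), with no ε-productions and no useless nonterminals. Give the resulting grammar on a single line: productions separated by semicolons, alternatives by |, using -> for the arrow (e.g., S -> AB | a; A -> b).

S -> f | i | BH | ZD | ZE; A -> f; B -> i; C -> AH; D -> HB; E -> SH; H -> f | AC; Z -> f | BH

No ε-productions.
After unit-elimination: S -> f | i | iH | ZHi | ZSH; H -> f | ffH; Z -> f | iH.
TERM: introduce A -> f, B -> i and substitute in every rule of length ≥2.
BIN: H -> AAH becomes H -> AC, C -> AH; S -> ZHB becomes S -> ZD, D -> HB; S -> ZSH becomes S -> ZE, E -> SH.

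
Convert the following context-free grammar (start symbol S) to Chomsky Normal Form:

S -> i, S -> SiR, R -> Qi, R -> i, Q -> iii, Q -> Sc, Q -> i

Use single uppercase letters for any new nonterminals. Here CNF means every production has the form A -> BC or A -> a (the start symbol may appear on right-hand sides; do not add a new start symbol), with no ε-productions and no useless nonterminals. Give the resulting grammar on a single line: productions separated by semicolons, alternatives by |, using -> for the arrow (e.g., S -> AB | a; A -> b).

S -> i | SD; A -> c; B -> i; C -> BB; D -> BR; Q -> i | BC | SA; R -> i | QB

No ε-productions.
No unit productions to eliminate.
TERM: introduce A -> c, B -> i and substitute in every rule of length ≥2.
BIN: Q -> BBB becomes Q -> BC, C -> BB; S -> SBR becomes S -> SD, D -> BR.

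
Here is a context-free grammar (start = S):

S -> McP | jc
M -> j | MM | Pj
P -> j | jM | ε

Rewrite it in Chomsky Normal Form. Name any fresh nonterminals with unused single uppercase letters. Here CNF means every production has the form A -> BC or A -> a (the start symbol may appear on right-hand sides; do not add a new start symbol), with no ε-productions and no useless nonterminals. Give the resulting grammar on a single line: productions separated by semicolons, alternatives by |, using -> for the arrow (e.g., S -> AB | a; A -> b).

S -> AB | MB | MC; A -> j; B -> c; C -> BP; M -> j | MM | PA; P -> j | AM

Nullable: {P}; after ε-elimination: S -> Mc | jc | McP; M -> j | MM | Pj; P -> j | jM.
No unit productions to eliminate.
TERM: introduce B -> c, A -> j and substitute in every rule of length ≥2.
BIN: S -> MBP becomes S -> MC, C -> BP.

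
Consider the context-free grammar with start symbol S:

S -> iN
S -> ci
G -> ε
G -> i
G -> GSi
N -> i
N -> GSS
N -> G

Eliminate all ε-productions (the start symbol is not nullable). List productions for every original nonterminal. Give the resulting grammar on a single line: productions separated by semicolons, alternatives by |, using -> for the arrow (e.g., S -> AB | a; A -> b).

Nullable set: {G, N}.
S -> iN: N nullable, giving i | iN.
Drop G -> ε.
G -> GSi: G nullable, giving GSi | Si.
N -> G: G nullable, giving G.
N -> GSS: G nullable, giving GSS | SS.
Unchanged (no nullable symbols): S -> ci; G -> i; N -> i.

S -> i | ci | iN; G -> i | Si | GSi; N -> G | i | SS | GSS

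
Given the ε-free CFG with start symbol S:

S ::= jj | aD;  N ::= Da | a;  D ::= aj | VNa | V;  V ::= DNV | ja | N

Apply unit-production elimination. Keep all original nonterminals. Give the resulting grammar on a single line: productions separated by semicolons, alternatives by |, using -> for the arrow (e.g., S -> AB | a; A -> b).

Unit productions: D->V, V->N.
Unit pairs (A ⇒* B via units): (D,N), (D,V), (V,N).
S: inherits non-unit rules of {S} → aD | jj.
D: inherits non-unit rules of {D, N, V} → DNV | Da | VNa | a | aj | ja.
N: inherits non-unit rules of {N} → Da | a.
V: inherits non-unit rules of {N, V} → DNV | Da | a | ja.

S -> aD | jj; D -> a | Da | aj | ja | DNV | VNa; N -> a | Da; V -> a | Da | ja | DNV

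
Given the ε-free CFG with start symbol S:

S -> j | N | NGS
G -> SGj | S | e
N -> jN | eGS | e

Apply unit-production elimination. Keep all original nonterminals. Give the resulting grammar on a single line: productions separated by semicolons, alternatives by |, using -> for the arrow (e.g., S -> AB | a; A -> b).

S -> e | j | jN | NGS | eGS; G -> e | j | jN | NGS | SGj | eGS; N -> e | jN | eGS

Unit productions: G->S, S->N.
Unit pairs (A ⇒* B via units): (G,N), (G,S), (S,N).
S: inherits non-unit rules of {N, S} → NGS | e | eGS | j | jN.
G: inherits non-unit rules of {G, N, S} → NGS | SGj | e | eGS | j | jN.
N: inherits non-unit rules of {N} → e | eGS | jN.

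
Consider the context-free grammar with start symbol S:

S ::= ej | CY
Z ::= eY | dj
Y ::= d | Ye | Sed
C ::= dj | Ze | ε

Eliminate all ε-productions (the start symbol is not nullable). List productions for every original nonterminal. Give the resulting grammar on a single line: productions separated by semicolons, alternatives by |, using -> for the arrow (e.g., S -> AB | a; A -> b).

Nullable set: {C}.
S -> CY: C nullable, giving CY | Y.
Drop C -> ε.
Unchanged (no nullable symbols): S -> ej; C -> Ze; C -> dj; Y -> Sed; Y -> Ye; Y -> d; Z -> dj; Z -> eY.

S -> Y | CY | ej; C -> Ze | dj; Y -> d | Ye | Sed; Z -> dj | eY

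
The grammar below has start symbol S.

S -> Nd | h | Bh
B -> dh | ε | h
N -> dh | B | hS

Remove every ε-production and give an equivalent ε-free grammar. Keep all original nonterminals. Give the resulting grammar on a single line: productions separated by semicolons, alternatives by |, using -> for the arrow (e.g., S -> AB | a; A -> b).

S -> d | h | Bh | Nd; B -> h | dh; N -> B | dh | hS

Nullable set: {B, N}.
S -> Bh: B nullable, giving Bh | h.
S -> Nd: N nullable, giving Nd | d.
Drop B -> ε.
N -> B: B nullable, giving B.
Unchanged (no nullable symbols): S -> h; B -> dh; B -> h; N -> dh; N -> hS.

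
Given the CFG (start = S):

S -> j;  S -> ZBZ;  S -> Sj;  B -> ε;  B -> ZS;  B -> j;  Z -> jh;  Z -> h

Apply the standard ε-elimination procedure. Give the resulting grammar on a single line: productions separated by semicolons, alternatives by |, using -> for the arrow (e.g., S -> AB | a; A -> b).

Nullable set: {B}.
S -> ZBZ: B nullable, giving ZBZ | ZZ.
Drop B -> ε.
Unchanged (no nullable symbols): S -> Sj; S -> j; B -> ZS; B -> j; Z -> h; Z -> jh.

S -> j | Sj | ZZ | ZBZ; B -> j | ZS; Z -> h | jh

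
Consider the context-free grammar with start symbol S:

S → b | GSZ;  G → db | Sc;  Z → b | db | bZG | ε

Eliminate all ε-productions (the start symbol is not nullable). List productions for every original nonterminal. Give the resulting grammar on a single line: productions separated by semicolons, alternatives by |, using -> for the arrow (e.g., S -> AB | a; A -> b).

S -> b | GS | GSZ; G -> Sc | db; Z -> b | bG | db | bZG

Nullable set: {Z}.
S -> GSZ: Z nullable, giving GS | GSZ.
Drop Z -> ε.
Z -> bZG: Z nullable, giving bG | bZG.
Unchanged (no nullable symbols): S -> b; G -> Sc; G -> db; Z -> b; Z -> db.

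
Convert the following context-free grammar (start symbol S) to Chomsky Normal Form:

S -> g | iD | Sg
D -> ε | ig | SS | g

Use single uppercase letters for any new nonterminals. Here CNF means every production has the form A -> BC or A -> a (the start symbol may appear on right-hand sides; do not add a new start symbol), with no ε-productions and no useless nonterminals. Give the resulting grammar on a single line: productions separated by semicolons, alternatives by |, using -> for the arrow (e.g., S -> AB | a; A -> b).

Nullable: {D}; after ε-elimination: S -> g | i | Sg | iD; D -> g | SS | ig.
No unit productions to eliminate.
TERM: introduce B -> g, A -> i and substitute in every rule of length ≥2.

S -> g | i | AD | SB; A -> i; B -> g; D -> g | AB | SS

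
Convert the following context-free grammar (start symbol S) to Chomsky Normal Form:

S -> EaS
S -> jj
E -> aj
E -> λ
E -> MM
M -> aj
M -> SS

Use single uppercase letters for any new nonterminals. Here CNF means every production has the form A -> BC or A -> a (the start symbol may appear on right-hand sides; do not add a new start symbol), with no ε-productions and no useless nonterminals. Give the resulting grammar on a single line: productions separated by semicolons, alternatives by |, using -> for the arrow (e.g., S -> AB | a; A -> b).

S -> AS | BB | EC; A -> a; B -> j; C -> AS; E -> AB | MM; M -> AB | SS

Nullable: {E}; after ε-elimination: S -> aS | jj | EaS; E -> MM | aj; M -> SS | aj.
No unit productions to eliminate.
TERM: introduce A -> a, B -> j and substitute in every rule of length ≥2.
BIN: S -> EAS becomes S -> EC, C -> AS.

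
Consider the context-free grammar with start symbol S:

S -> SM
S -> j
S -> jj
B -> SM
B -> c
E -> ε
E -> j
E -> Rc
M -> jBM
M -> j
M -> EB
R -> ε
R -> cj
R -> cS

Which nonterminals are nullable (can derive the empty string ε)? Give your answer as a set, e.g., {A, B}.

Directly nullable (have an ε-rule): {E, R}.
Not nullable: B, M, S — each has a terminal in every rule's right-hand side or depends on a non-nullable symbol.

{E, R}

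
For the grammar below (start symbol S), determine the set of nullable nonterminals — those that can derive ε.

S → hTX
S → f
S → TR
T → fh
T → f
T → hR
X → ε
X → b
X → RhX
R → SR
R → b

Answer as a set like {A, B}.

Directly nullable (have an ε-rule): {X}.
Not nullable: R, S, T — each has a terminal in every rule's right-hand side or depends on a non-nullable symbol.

{X}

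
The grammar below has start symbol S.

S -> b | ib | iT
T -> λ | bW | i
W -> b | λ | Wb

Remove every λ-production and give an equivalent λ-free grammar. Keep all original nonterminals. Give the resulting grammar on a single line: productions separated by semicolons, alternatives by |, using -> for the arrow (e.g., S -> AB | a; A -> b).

S -> b | i | iT | ib; T -> b | i | bW; W -> b | Wb

Nullable set: {T, W}.
S -> iT: T nullable, giving i | iT.
Drop T -> λ.
T -> bW: W nullable, giving b | bW.
Drop W -> λ.
W -> Wb: W nullable, giving Wb | b.
Unchanged (no nullable symbols): S -> b; S -> ib; T -> i; W -> b.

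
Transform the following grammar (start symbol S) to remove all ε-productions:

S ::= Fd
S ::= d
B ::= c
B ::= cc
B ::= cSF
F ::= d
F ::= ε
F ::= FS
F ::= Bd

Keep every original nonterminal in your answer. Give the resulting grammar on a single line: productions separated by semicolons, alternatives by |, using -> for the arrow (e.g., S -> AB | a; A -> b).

Nullable set: {F}.
S -> Fd: F nullable, giving Fd | d.
B -> cSF: F nullable, giving cS | cSF.
Drop F -> ε.
F -> FS: F nullable, giving FS | S.
Unchanged (no nullable symbols): S -> d; B -> c; B -> cc; F -> Bd; F -> d.

S -> d | Fd; B -> c | cS | cc | cSF; F -> S | d | Bd | FS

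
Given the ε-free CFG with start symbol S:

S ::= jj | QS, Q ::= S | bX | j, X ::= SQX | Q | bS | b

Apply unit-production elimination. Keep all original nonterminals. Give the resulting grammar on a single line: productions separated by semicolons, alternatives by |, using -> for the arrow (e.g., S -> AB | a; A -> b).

Unit productions: Q->S, X->Q.
Unit pairs (A ⇒* B via units): (Q,S), (X,Q), (X,S).
S: inherits non-unit rules of {S} → QS | jj.
Q: inherits non-unit rules of {Q, S} → QS | bX | j | jj.
X: inherits non-unit rules of {Q, S, X} → QS | SQX | b | bS | bX | j | jj.

S -> QS | jj; Q -> j | QS | bX | jj; X -> b | j | QS | bS | bX | jj | SQX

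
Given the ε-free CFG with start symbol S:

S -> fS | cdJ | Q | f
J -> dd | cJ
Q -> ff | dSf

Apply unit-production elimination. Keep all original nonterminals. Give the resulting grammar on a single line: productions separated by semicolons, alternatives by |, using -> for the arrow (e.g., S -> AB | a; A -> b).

S -> f | fS | ff | cdJ | dSf; J -> cJ | dd; Q -> ff | dSf

Unit productions: S->Q.
Unit pairs (A ⇒* B via units): (S,Q).
S: inherits non-unit rules of {Q, S} → cdJ | dSf | f | fS | ff.
J: inherits non-unit rules of {J} → cJ | dd.
Q: inherits non-unit rules of {Q} → dSf | ff.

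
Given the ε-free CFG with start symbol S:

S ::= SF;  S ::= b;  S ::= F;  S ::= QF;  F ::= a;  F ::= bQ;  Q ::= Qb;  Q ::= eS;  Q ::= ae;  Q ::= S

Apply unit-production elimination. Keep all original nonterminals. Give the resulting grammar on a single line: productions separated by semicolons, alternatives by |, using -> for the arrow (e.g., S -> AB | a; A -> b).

S -> a | b | QF | SF | bQ; F -> a | bQ; Q -> a | b | QF | Qb | SF | ae | bQ | eS

Unit productions: Q->S, S->F.
Unit pairs (A ⇒* B via units): (Q,F), (Q,S), (S,F).
S: inherits non-unit rules of {F, S} → QF | SF | a | b | bQ.
F: inherits non-unit rules of {F} → a | bQ.
Q: inherits non-unit rules of {F, Q, S} → QF | Qb | SF | a | ae | b | bQ | eS.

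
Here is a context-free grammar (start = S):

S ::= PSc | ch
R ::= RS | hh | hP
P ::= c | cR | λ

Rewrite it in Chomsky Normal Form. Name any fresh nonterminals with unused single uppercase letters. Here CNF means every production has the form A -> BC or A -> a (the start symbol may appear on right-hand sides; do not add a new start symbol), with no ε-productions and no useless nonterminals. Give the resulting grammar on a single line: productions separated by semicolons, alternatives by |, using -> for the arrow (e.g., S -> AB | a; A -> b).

Nullable: {P}; after ε-elimination: S -> Sc | ch | PSc; P -> c | cR; R -> h | RS | hP | hh.
No unit productions to eliminate.
TERM: introduce A -> c, B -> h and substitute in every rule of length ≥2.
BIN: S -> PSA becomes S -> PC, C -> SA.

S -> AB | PC | SA; A -> c; B -> h; C -> SA; P -> c | AR; R -> h | BB | BP | RS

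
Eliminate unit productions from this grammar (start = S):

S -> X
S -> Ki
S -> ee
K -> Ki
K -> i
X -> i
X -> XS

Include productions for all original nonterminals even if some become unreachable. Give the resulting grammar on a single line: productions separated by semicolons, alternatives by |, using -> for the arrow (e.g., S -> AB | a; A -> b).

S -> i | Ki | XS | ee; K -> i | Ki; X -> i | XS

Unit productions: S->X.
Unit pairs (A ⇒* B via units): (S,X).
S: inherits non-unit rules of {S, X} → Ki | XS | ee | i.
K: inherits non-unit rules of {K} → Ki | i.
X: inherits non-unit rules of {X} → XS | i.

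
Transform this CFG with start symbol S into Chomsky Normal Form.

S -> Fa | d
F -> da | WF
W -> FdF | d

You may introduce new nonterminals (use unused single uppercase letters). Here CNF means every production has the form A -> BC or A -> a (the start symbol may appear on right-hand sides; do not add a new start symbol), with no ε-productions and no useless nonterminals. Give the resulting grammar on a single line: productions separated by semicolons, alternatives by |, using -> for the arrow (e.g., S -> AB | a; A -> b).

S -> d | FB; A -> d; B -> a; C -> AF; F -> AB | WF; W -> d | FC

No ε-productions.
No unit productions to eliminate.
TERM: introduce B -> a, A -> d and substitute in every rule of length ≥2.
BIN: W -> FAF becomes W -> FC, C -> AF.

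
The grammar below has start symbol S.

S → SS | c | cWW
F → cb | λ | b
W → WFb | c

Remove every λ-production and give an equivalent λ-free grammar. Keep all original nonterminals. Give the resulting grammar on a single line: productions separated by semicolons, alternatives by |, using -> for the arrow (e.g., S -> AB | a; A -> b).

S -> c | SS | cWW; F -> b | cb; W -> c | Wb | WFb

Nullable set: {F}.
Drop F -> λ.
W -> WFb: F nullable, giving WFb | Wb.
Unchanged (no nullable symbols): S -> SS; S -> c; S -> cWW; F -> b; F -> cb; W -> c.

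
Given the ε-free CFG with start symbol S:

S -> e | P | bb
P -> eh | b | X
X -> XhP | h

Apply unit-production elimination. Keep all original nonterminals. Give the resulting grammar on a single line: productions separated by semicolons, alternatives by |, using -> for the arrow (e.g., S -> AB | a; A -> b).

Unit productions: P->X, S->P.
Unit pairs (A ⇒* B via units): (P,X), (S,P), (S,X).
S: inherits non-unit rules of {P, S, X} → XhP | b | bb | e | eh | h.
P: inherits non-unit rules of {P, X} → XhP | b | eh | h.
X: inherits non-unit rules of {X} → XhP | h.

S -> b | e | h | bb | eh | XhP; P -> b | h | eh | XhP; X -> h | XhP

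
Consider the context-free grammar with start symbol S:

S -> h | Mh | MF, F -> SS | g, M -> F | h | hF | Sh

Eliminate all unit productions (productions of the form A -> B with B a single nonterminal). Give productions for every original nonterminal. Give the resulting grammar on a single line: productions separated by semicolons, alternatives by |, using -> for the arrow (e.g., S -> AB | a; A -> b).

Unit productions: M->F.
Unit pairs (A ⇒* B via units): (M,F).
S: inherits non-unit rules of {S} → MF | Mh | h.
F: inherits non-unit rules of {F} → SS | g.
M: inherits non-unit rules of {F, M} → SS | Sh | g | h | hF.

S -> h | MF | Mh; F -> g | SS; M -> g | h | SS | Sh | hF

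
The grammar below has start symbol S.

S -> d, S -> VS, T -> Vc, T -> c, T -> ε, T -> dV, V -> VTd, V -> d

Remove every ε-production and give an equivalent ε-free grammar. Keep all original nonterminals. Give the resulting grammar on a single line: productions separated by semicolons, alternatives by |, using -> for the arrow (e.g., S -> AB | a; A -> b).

Nullable set: {T}.
Drop T -> ε.
V -> VTd: T nullable, giving VTd | Vd.
Unchanged (no nullable symbols): S -> VS; S -> d; T -> Vc; T -> c; T -> dV; V -> d.

S -> d | VS; T -> c | Vc | dV; V -> d | Vd | VTd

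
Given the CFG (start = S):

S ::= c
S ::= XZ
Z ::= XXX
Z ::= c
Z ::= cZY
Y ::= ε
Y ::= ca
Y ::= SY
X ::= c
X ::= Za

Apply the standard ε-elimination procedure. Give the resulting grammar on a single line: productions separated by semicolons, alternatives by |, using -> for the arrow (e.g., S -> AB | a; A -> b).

S -> c | XZ; X -> c | Za; Y -> S | SY | ca; Z -> c | cZ | XXX | cZY

Nullable set: {Y}.
Drop Y -> ε.
Y -> SY: Y nullable, giving S | SY.
Z -> cZY: Y nullable, giving cZ | cZY.
Unchanged (no nullable symbols): S -> XZ; S -> c; X -> Za; X -> c; Y -> ca; Z -> XXX; Z -> c.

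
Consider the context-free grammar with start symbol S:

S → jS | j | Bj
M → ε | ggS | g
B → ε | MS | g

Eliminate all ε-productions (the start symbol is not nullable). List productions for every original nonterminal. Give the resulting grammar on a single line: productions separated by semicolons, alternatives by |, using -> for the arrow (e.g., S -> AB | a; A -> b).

Nullable set: {B, M}.
S -> Bj: B nullable, giving Bj | j.
Drop B -> ε.
B -> MS: M nullable, giving MS | S.
Drop M -> ε.
Unchanged (no nullable symbols): S -> j; S -> jS; B -> g; M -> g; M -> ggS.

S -> j | Bj | jS; B -> S | g | MS; M -> g | ggS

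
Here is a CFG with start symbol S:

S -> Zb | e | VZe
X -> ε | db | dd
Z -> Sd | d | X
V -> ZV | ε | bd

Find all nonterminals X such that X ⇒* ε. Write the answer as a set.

{V, X, Z}

Directly nullable (have an ε-rule): {V, X}.
Z is nullable via Z -> X (every symbol on the right is already known nullable).
Not nullable: S — each has a terminal in every rule's right-hand side or depends on a non-nullable symbol.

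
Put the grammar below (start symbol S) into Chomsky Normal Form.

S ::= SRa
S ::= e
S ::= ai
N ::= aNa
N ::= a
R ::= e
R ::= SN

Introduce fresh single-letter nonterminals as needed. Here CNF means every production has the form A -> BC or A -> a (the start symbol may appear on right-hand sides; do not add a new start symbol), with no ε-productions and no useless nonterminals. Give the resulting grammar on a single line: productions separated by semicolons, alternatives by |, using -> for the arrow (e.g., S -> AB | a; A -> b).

No ε-productions.
No unit productions to eliminate.
TERM: introduce A -> a, B -> i and substitute in every rule of length ≥2.
BIN: N -> ANA becomes N -> AC, C -> NA; S -> SRA becomes S -> SD, D -> RA.

S -> e | AB | SD; A -> a; B -> i; C -> NA; D -> RA; N -> a | AC; R -> e | SN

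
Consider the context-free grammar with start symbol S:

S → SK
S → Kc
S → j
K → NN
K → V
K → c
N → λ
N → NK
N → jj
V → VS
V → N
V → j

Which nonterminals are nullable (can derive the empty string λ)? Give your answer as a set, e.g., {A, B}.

{K, N, V}

Directly nullable (have an ε-rule): {N}.
K is nullable via K -> NN (every symbol on the right is already known nullable).
V is nullable via V -> N (every symbol on the right is already known nullable).
Not nullable: S — each has a terminal in every rule's right-hand side or depends on a non-nullable symbol.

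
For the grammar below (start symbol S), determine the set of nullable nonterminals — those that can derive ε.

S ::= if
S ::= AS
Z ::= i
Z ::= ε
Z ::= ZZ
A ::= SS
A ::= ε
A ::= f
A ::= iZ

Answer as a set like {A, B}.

Directly nullable (have an ε-rule): {A, Z}.
Not nullable: S — each has a terminal in every rule's right-hand side or depends on a non-nullable symbol.

{A, Z}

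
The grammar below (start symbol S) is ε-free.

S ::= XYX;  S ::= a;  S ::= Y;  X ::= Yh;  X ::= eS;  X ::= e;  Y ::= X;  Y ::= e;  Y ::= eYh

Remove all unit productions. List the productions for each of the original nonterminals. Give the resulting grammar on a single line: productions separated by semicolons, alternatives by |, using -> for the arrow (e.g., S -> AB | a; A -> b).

S -> a | e | Yh | eS | XYX | eYh; X -> e | Yh | eS; Y -> e | Yh | eS | eYh

Unit productions: S->Y, Y->X.
Unit pairs (A ⇒* B via units): (S,X), (S,Y), (Y,X).
S: inherits non-unit rules of {S, X, Y} → XYX | Yh | a | e | eS | eYh.
X: inherits non-unit rules of {X} → Yh | e | eS.
Y: inherits non-unit rules of {X, Y} → Yh | e | eS | eYh.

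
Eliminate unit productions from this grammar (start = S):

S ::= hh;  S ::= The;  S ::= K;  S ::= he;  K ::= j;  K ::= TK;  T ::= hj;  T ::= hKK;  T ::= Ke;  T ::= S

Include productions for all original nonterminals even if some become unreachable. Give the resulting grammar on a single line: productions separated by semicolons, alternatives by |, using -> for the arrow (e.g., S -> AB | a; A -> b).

Unit productions: S->K, T->S.
Unit pairs (A ⇒* B via units): (S,K), (T,K), (T,S).
S: inherits non-unit rules of {K, S} → TK | The | he | hh | j.
K: inherits non-unit rules of {K} → TK | j.
T: inherits non-unit rules of {K, S, T} → Ke | TK | The | hKK | he | hh | hj | j.

S -> j | TK | he | hh | The; K -> j | TK; T -> j | Ke | TK | he | hh | hj | The | hKK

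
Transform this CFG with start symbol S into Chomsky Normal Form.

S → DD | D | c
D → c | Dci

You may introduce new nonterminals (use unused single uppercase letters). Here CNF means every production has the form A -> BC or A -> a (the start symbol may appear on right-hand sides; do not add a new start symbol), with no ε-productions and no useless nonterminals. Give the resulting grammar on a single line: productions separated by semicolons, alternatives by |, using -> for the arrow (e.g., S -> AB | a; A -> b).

S -> c | DD | DE; A -> c; B -> i; C -> AB; D -> c | DC; E -> AB

No ε-productions.
After unit-elimination: S -> c | DD | Dci; D -> c | Dci.
TERM: introduce A -> c, B -> i and substitute in every rule of length ≥2.
BIN: D -> DAB becomes D -> DC, C -> AB; S -> DAB becomes S -> DE, E -> AB.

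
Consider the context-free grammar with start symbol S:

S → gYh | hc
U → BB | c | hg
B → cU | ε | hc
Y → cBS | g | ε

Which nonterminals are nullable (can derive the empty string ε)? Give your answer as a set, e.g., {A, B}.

{B, U, Y}

Directly nullable (have an ε-rule): {B, Y}.
U is nullable via U -> BB (every symbol on the right is already known nullable).
Not nullable: S — each has a terminal in every rule's right-hand side or depends on a non-nullable symbol.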